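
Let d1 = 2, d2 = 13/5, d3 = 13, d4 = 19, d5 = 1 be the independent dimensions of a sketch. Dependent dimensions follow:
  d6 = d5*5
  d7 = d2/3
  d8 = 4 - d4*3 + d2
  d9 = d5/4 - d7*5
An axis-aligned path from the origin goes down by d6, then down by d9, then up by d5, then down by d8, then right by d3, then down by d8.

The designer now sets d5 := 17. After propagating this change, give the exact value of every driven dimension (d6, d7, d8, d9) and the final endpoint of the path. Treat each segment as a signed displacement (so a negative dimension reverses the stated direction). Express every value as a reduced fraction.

d6 = 85
d7 = 13/15
d8 = -252/5
d9 = -1/12
endpoint = (13, 1973/60)

Apply edit: d5 := 17
  d6 = d5*5 = 85
  d7 = d2/3 = 13/15
  d8 = 4 - d4*3 + d2 = -252/5
  d9 = d5/4 - d7*5 = -1/12
Walk from origin (0, 0):
  seg 1: down by d6 = 85 → (0, -85)
  seg 2: down by d9 = -1/12 → (0, -1019/12)
  seg 3: up by d5 = 17 → (0, -815/12)
  seg 4: down by d8 = -252/5 → (0, -1051/60)
  seg 5: right by d3 = 13 → (13, -1051/60)
  seg 6: down by d8 = -252/5 → (13, 1973/60)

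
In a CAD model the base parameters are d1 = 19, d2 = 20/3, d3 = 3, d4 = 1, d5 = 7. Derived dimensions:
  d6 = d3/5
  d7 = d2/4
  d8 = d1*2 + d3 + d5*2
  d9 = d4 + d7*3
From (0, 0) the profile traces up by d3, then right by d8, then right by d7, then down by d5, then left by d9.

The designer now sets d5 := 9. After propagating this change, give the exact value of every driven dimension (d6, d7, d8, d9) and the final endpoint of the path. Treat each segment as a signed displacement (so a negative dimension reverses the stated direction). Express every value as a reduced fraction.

Apply edit: d5 := 9
  d6 = d3/5 = 3/5
  d7 = d2/4 = 5/3
  d8 = d1*2 + d3 + d5*2 = 59
  d9 = d4 + d7*3 = 6
Walk from origin (0, 0):
  seg 1: up by d3 = 3 → (0, 3)
  seg 2: right by d8 = 59 → (59, 3)
  seg 3: right by d7 = 5/3 → (182/3, 3)
  seg 4: down by d5 = 9 → (182/3, -6)
  seg 5: left by d9 = 6 → (164/3, -6)

d6 = 3/5
d7 = 5/3
d8 = 59
d9 = 6
endpoint = (164/3, -6)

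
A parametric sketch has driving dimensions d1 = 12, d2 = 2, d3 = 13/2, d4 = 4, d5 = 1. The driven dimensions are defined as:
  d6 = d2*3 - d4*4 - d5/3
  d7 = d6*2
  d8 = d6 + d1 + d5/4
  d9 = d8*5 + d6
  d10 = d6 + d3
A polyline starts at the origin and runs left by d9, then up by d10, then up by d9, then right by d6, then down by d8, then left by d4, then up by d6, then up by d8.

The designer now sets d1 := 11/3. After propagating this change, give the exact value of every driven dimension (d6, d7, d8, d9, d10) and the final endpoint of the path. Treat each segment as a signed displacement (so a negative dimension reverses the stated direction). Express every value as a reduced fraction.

Apply edit: d1 := 11/3
  d6 = d2*3 - d4*4 - d5/3 = -31/3
  d7 = d6*2 = -62/3
  d8 = d6 + d1 + d5/4 = -77/12
  d9 = d8*5 + d6 = -509/12
  d10 = d6 + d3 = -23/6
Walk from origin (0, 0):
  seg 1: left by d9 = -509/12 → (509/12, 0)
  seg 2: up by d10 = -23/6 → (509/12, -23/6)
  seg 3: up by d9 = -509/12 → (509/12, -185/4)
  seg 4: right by d6 = -31/3 → (385/12, -185/4)
  seg 5: down by d8 = -77/12 → (385/12, -239/6)
  seg 6: left by d4 = 4 → (337/12, -239/6)
  seg 7: up by d6 = -31/3 → (337/12, -301/6)
  seg 8: up by d8 = -77/12 → (337/12, -679/12)

d6 = -31/3
d7 = -62/3
d8 = -77/12
d9 = -509/12
d10 = -23/6
endpoint = (337/12, -679/12)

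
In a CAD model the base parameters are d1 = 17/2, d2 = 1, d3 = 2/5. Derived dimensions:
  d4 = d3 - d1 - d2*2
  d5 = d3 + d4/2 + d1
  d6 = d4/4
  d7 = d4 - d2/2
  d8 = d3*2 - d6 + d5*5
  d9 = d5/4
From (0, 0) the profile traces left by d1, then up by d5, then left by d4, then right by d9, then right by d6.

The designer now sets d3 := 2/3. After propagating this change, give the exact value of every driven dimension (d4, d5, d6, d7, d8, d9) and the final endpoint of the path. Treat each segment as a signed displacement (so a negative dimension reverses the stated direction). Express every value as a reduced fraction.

d4 = -59/6
d5 = 17/4
d6 = -59/24
d7 = -31/3
d8 = 601/24
d9 = 17/16
endpoint = (-1/16, 17/4)

Apply edit: d3 := 2/3
  d4 = d3 - d1 - d2*2 = -59/6
  d5 = d3 + d4/2 + d1 = 17/4
  d6 = d4/4 = -59/24
  d7 = d4 - d2/2 = -31/3
  d8 = d3*2 - d6 + d5*5 = 601/24
  d9 = d5/4 = 17/16
Walk from origin (0, 0):
  seg 1: left by d1 = 17/2 → (-17/2, 0)
  seg 2: up by d5 = 17/4 → (-17/2, 17/4)
  seg 3: left by d4 = -59/6 → (4/3, 17/4)
  seg 4: right by d9 = 17/16 → (115/48, 17/4)
  seg 5: right by d6 = -59/24 → (-1/16, 17/4)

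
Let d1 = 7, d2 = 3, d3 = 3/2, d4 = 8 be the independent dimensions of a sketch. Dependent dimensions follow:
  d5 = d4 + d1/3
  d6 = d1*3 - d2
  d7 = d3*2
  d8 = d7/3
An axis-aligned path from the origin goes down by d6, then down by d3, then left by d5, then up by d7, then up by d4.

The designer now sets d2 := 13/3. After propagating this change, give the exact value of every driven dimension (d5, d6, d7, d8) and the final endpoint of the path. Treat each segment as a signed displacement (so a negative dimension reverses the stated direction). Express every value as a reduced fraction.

Apply edit: d2 := 13/3
  d5 = d4 + d1/3 = 31/3
  d6 = d1*3 - d2 = 50/3
  d7 = d3*2 = 3
  d8 = d7/3 = 1
Walk from origin (0, 0):
  seg 1: down by d6 = 50/3 → (0, -50/3)
  seg 2: down by d3 = 3/2 → (0, -109/6)
  seg 3: left by d5 = 31/3 → (-31/3, -109/6)
  seg 4: up by d7 = 3 → (-31/3, -91/6)
  seg 5: up by d4 = 8 → (-31/3, -43/6)

d5 = 31/3
d6 = 50/3
d7 = 3
d8 = 1
endpoint = (-31/3, -43/6)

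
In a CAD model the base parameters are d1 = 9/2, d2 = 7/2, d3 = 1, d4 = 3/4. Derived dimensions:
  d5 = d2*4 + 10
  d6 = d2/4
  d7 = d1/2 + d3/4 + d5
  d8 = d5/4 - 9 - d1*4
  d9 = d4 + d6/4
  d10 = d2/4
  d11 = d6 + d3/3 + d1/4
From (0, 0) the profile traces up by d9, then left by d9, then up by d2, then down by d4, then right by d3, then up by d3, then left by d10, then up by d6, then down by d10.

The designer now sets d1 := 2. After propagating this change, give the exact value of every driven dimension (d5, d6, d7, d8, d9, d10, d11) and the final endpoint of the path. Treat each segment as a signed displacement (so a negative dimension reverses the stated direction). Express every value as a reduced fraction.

Apply edit: d1 := 2
  d5 = d2*4 + 10 = 24
  d6 = d2/4 = 7/8
  d7 = d1/2 + d3/4 + d5 = 101/4
  d8 = d5/4 - 9 - d1*4 = -11
  d9 = d4 + d6/4 = 31/32
  d10 = d2/4 = 7/8
  d11 = d6 + d3/3 + d1/4 = 41/24
Walk from origin (0, 0):
  seg 1: up by d9 = 31/32 → (0, 31/32)
  seg 2: left by d9 = 31/32 → (-31/32, 31/32)
  seg 3: up by d2 = 7/2 → (-31/32, 143/32)
  seg 4: down by d4 = 3/4 → (-31/32, 119/32)
  seg 5: right by d3 = 1 → (1/32, 119/32)
  seg 6: up by d3 = 1 → (1/32, 151/32)
  seg 7: left by d10 = 7/8 → (-27/32, 151/32)
  seg 8: up by d6 = 7/8 → (-27/32, 179/32)
  seg 9: down by d10 = 7/8 → (-27/32, 151/32)

d5 = 24
d6 = 7/8
d7 = 101/4
d8 = -11
d9 = 31/32
d10 = 7/8
d11 = 41/24
endpoint = (-27/32, 151/32)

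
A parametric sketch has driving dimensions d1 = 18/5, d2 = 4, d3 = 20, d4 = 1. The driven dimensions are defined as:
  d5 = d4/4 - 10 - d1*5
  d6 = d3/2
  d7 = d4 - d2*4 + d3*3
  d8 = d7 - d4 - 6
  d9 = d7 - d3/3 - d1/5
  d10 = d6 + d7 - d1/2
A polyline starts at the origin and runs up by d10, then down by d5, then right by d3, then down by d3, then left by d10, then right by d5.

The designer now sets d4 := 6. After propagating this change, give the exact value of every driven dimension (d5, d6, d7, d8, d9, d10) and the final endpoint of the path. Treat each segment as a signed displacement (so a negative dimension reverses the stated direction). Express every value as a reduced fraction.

d5 = -53/2
d6 = 10
d7 = 50
d8 = 38
d9 = 3196/75
d10 = 291/5
endpoint = (-647/10, 647/10)

Apply edit: d4 := 6
  d5 = d4/4 - 10 - d1*5 = -53/2
  d6 = d3/2 = 10
  d7 = d4 - d2*4 + d3*3 = 50
  d8 = d7 - d4 - 6 = 38
  d9 = d7 - d3/3 - d1/5 = 3196/75
  d10 = d6 + d7 - d1/2 = 291/5
Walk from origin (0, 0):
  seg 1: up by d10 = 291/5 → (0, 291/5)
  seg 2: down by d5 = -53/2 → (0, 847/10)
  seg 3: right by d3 = 20 → (20, 847/10)
  seg 4: down by d3 = 20 → (20, 647/10)
  seg 5: left by d10 = 291/5 → (-191/5, 647/10)
  seg 6: right by d5 = -53/2 → (-647/10, 647/10)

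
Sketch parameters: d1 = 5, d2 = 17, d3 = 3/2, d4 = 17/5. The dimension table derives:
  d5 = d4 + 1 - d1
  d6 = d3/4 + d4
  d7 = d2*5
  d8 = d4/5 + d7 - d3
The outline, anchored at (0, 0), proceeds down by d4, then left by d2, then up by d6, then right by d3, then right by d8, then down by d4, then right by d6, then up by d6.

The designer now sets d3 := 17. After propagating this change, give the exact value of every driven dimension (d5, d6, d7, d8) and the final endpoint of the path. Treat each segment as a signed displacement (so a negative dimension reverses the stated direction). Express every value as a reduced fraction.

Apply edit: d3 := 17
  d5 = d4 + 1 - d1 = -3/5
  d6 = d3/4 + d4 = 153/20
  d7 = d2*5 = 85
  d8 = d4/5 + d7 - d3 = 1717/25
Walk from origin (0, 0):
  seg 1: down by d4 = 17/5 → (0, -17/5)
  seg 2: left by d2 = 17 → (-17, -17/5)
  seg 3: up by d6 = 153/20 → (-17, 17/4)
  seg 4: right by d3 = 17 → (0, 17/4)
  seg 5: right by d8 = 1717/25 → (1717/25, 17/4)
  seg 6: down by d4 = 17/5 → (1717/25, 17/20)
  seg 7: right by d6 = 153/20 → (7633/100, 17/20)
  seg 8: up by d6 = 153/20 → (7633/100, 17/2)

d5 = -3/5
d6 = 153/20
d7 = 85
d8 = 1717/25
endpoint = (7633/100, 17/2)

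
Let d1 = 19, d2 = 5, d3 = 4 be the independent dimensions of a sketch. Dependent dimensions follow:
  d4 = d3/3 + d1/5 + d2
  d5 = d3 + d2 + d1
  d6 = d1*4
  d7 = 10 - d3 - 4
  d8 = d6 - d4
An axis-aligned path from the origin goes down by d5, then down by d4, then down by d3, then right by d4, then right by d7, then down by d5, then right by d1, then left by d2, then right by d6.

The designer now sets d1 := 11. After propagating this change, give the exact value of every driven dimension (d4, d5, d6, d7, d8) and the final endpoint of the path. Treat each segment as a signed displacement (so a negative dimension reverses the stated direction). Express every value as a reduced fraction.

d4 = 128/15
d5 = 20
d6 = 44
d7 = 2
d8 = 532/15
endpoint = (908/15, -788/15)

Apply edit: d1 := 11
  d4 = d3/3 + d1/5 + d2 = 128/15
  d5 = d3 + d2 + d1 = 20
  d6 = d1*4 = 44
  d7 = 10 - d3 - 4 = 2
  d8 = d6 - d4 = 532/15
Walk from origin (0, 0):
  seg 1: down by d5 = 20 → (0, -20)
  seg 2: down by d4 = 128/15 → (0, -428/15)
  seg 3: down by d3 = 4 → (0, -488/15)
  seg 4: right by d4 = 128/15 → (128/15, -488/15)
  seg 5: right by d7 = 2 → (158/15, -488/15)
  seg 6: down by d5 = 20 → (158/15, -788/15)
  seg 7: right by d1 = 11 → (323/15, -788/15)
  seg 8: left by d2 = 5 → (248/15, -788/15)
  seg 9: right by d6 = 44 → (908/15, -788/15)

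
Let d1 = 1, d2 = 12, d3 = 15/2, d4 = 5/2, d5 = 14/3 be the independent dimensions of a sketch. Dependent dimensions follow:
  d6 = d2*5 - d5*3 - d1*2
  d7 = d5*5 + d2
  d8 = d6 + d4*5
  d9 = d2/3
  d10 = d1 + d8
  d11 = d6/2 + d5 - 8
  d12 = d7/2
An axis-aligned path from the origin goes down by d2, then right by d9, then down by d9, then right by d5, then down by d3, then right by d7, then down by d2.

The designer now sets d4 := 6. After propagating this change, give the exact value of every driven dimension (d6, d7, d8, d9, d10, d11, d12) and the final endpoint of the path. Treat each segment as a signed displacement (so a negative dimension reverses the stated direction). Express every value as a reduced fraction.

d6 = 44
d7 = 106/3
d8 = 74
d9 = 4
d10 = 75
d11 = 56/3
d12 = 53/3
endpoint = (44, -71/2)

Apply edit: d4 := 6
  d6 = d2*5 - d5*3 - d1*2 = 44
  d7 = d5*5 + d2 = 106/3
  d8 = d6 + d4*5 = 74
  d9 = d2/3 = 4
  d10 = d1 + d8 = 75
  d11 = d6/2 + d5 - 8 = 56/3
  d12 = d7/2 = 53/3
Walk from origin (0, 0):
  seg 1: down by d2 = 12 → (0, -12)
  seg 2: right by d9 = 4 → (4, -12)
  seg 3: down by d9 = 4 → (4, -16)
  seg 4: right by d5 = 14/3 → (26/3, -16)
  seg 5: down by d3 = 15/2 → (26/3, -47/2)
  seg 6: right by d7 = 106/3 → (44, -47/2)
  seg 7: down by d2 = 12 → (44, -71/2)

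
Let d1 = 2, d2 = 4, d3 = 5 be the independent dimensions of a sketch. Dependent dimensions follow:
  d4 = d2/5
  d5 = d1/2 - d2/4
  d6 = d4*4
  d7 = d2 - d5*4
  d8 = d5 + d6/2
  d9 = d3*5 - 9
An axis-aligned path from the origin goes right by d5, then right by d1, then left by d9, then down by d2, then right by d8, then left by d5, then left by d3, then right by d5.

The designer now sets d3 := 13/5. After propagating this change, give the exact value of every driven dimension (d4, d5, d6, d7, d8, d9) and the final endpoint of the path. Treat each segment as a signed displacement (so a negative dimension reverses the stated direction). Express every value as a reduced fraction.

Apply edit: d3 := 13/5
  d4 = d2/5 = 4/5
  d5 = d1/2 - d2/4 = 0
  d6 = d4*4 = 16/5
  d7 = d2 - d5*4 = 4
  d8 = d5 + d6/2 = 8/5
  d9 = d3*5 - 9 = 4
Walk from origin (0, 0):
  seg 1: right by d5 = 0 → (0, 0)
  seg 2: right by d1 = 2 → (2, 0)
  seg 3: left by d9 = 4 → (-2, 0)
  seg 4: down by d2 = 4 → (-2, -4)
  seg 5: right by d8 = 8/5 → (-2/5, -4)
  seg 6: left by d5 = 0 → (-2/5, -4)
  seg 7: left by d3 = 13/5 → (-3, -4)
  seg 8: right by d5 = 0 → (-3, -4)

d4 = 4/5
d5 = 0
d6 = 16/5
d7 = 4
d8 = 8/5
d9 = 4
endpoint = (-3, -4)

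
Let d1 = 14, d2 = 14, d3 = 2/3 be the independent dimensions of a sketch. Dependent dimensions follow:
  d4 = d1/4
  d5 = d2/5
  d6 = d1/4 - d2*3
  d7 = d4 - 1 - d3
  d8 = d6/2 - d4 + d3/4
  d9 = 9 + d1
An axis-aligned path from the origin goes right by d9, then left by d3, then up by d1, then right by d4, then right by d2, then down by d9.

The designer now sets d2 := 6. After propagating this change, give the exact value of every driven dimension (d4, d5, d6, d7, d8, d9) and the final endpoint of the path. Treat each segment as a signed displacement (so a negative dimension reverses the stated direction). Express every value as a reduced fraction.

Apply edit: d2 := 6
  d4 = d1/4 = 7/2
  d5 = d2/5 = 6/5
  d6 = d1/4 - d2*3 = -29/2
  d7 = d4 - 1 - d3 = 11/6
  d8 = d6/2 - d4 + d3/4 = -127/12
  d9 = 9 + d1 = 23
Walk from origin (0, 0):
  seg 1: right by d9 = 23 → (23, 0)
  seg 2: left by d3 = 2/3 → (67/3, 0)
  seg 3: up by d1 = 14 → (67/3, 14)
  seg 4: right by d4 = 7/2 → (155/6, 14)
  seg 5: right by d2 = 6 → (191/6, 14)
  seg 6: down by d9 = 23 → (191/6, -9)

d4 = 7/2
d5 = 6/5
d6 = -29/2
d7 = 11/6
d8 = -127/12
d9 = 23
endpoint = (191/6, -9)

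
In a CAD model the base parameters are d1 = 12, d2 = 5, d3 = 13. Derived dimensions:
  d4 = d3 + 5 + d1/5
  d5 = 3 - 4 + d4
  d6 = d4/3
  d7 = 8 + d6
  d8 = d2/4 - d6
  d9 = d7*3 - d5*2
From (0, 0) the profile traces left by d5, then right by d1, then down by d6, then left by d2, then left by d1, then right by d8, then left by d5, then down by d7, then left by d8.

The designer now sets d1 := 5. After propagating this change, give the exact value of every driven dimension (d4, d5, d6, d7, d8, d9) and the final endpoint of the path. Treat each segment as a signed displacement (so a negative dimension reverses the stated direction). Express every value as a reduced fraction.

Apply edit: d1 := 5
  d4 = d3 + 5 + d1/5 = 19
  d5 = 3 - 4 + d4 = 18
  d6 = d4/3 = 19/3
  d7 = 8 + d6 = 43/3
  d8 = d2/4 - d6 = -61/12
  d9 = d7*3 - d5*2 = 7
Walk from origin (0, 0):
  seg 1: left by d5 = 18 → (-18, 0)
  seg 2: right by d1 = 5 → (-13, 0)
  seg 3: down by d6 = 19/3 → (-13, -19/3)
  seg 4: left by d2 = 5 → (-18, -19/3)
  seg 5: left by d1 = 5 → (-23, -19/3)
  seg 6: right by d8 = -61/12 → (-337/12, -19/3)
  seg 7: left by d5 = 18 → (-553/12, -19/3)
  seg 8: down by d7 = 43/3 → (-553/12, -62/3)
  seg 9: left by d8 = -61/12 → (-41, -62/3)

d4 = 19
d5 = 18
d6 = 19/3
d7 = 43/3
d8 = -61/12
d9 = 7
endpoint = (-41, -62/3)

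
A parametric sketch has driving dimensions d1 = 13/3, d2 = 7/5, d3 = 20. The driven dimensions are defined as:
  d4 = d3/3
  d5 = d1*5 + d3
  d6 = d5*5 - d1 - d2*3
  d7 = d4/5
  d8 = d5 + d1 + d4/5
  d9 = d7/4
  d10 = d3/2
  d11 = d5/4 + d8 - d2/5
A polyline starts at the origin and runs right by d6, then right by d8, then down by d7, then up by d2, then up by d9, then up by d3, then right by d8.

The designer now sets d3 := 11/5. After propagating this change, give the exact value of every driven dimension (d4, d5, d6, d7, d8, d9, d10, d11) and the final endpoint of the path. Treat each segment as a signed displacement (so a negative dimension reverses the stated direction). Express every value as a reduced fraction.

d4 = 11/15
d5 = 358/15
d6 = 554/5
d7 = 11/75
d8 = 2126/75
d9 = 11/300
d10 = 11/10
d11 = 1021/30
endpoint = (12562/75, 349/100)

Apply edit: d3 := 11/5
  d4 = d3/3 = 11/15
  d5 = d1*5 + d3 = 358/15
  d6 = d5*5 - d1 - d2*3 = 554/5
  d7 = d4/5 = 11/75
  d8 = d5 + d1 + d4/5 = 2126/75
  d9 = d7/4 = 11/300
  d10 = d3/2 = 11/10
  d11 = d5/4 + d8 - d2/5 = 1021/30
Walk from origin (0, 0):
  seg 1: right by d6 = 554/5 → (554/5, 0)
  seg 2: right by d8 = 2126/75 → (10436/75, 0)
  seg 3: down by d7 = 11/75 → (10436/75, -11/75)
  seg 4: up by d2 = 7/5 → (10436/75, 94/75)
  seg 5: up by d9 = 11/300 → (10436/75, 129/100)
  seg 6: up by d3 = 11/5 → (10436/75, 349/100)
  seg 7: right by d8 = 2126/75 → (12562/75, 349/100)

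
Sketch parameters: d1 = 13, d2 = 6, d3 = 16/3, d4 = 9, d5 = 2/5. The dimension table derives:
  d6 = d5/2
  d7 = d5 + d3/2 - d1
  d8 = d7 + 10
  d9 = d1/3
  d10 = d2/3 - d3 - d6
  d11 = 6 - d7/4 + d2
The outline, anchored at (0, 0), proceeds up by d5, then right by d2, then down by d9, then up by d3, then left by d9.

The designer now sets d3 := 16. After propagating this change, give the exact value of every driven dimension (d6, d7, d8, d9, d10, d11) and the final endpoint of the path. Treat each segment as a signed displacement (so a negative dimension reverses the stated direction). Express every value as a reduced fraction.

Apply edit: d3 := 16
  d6 = d5/2 = 1/5
  d7 = d5 + d3/2 - d1 = -23/5
  d8 = d7 + 10 = 27/5
  d9 = d1/3 = 13/3
  d10 = d2/3 - d3 - d6 = -71/5
  d11 = 6 - d7/4 + d2 = 263/20
Walk from origin (0, 0):
  seg 1: up by d5 = 2/5 → (0, 2/5)
  seg 2: right by d2 = 6 → (6, 2/5)
  seg 3: down by d9 = 13/3 → (6, -59/15)
  seg 4: up by d3 = 16 → (6, 181/15)
  seg 5: left by d9 = 13/3 → (5/3, 181/15)

d6 = 1/5
d7 = -23/5
d8 = 27/5
d9 = 13/3
d10 = -71/5
d11 = 263/20
endpoint = (5/3, 181/15)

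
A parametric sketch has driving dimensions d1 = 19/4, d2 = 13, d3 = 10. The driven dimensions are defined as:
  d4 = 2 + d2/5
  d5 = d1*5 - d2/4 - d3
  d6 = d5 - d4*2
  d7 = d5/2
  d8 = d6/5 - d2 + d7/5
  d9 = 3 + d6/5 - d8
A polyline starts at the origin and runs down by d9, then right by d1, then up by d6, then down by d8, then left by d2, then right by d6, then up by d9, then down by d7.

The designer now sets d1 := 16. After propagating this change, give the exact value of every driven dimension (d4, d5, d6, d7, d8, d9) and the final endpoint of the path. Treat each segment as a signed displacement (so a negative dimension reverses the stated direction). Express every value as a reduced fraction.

d4 = 23/5
d5 = 267/4
d6 = 1151/20
d7 = 267/8
d8 = 1037/200
d9 = 373/40
endpoint = (1211/20, 1899/100)

Apply edit: d1 := 16
  d4 = 2 + d2/5 = 23/5
  d5 = d1*5 - d2/4 - d3 = 267/4
  d6 = d5 - d4*2 = 1151/20
  d7 = d5/2 = 267/8
  d8 = d6/5 - d2 + d7/5 = 1037/200
  d9 = 3 + d6/5 - d8 = 373/40
Walk from origin (0, 0):
  seg 1: down by d9 = 373/40 → (0, -373/40)
  seg 2: right by d1 = 16 → (16, -373/40)
  seg 3: up by d6 = 1151/20 → (16, 1929/40)
  seg 4: down by d8 = 1037/200 → (16, 1076/25)
  seg 5: left by d2 = 13 → (3, 1076/25)
  seg 6: right by d6 = 1151/20 → (1211/20, 1076/25)
  seg 7: up by d9 = 373/40 → (1211/20, 10473/200)
  seg 8: down by d7 = 267/8 → (1211/20, 1899/100)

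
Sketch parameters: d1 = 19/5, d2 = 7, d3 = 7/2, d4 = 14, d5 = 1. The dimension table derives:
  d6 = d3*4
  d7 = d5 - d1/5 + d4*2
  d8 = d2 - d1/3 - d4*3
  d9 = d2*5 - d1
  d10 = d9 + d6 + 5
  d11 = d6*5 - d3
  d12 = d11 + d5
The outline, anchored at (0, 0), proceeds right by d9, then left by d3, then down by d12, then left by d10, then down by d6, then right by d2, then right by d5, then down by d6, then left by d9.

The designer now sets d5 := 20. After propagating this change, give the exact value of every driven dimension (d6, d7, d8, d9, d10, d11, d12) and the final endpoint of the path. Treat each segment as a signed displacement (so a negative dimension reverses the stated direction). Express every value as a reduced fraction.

d6 = 14
d7 = 1181/25
d8 = -544/15
d9 = 156/5
d10 = 251/5
d11 = 133/2
d12 = 173/2
endpoint = (-267/10, -229/2)

Apply edit: d5 := 20
  d6 = d3*4 = 14
  d7 = d5 - d1/5 + d4*2 = 1181/25
  d8 = d2 - d1/3 - d4*3 = -544/15
  d9 = d2*5 - d1 = 156/5
  d10 = d9 + d6 + 5 = 251/5
  d11 = d6*5 - d3 = 133/2
  d12 = d11 + d5 = 173/2
Walk from origin (0, 0):
  seg 1: right by d9 = 156/5 → (156/5, 0)
  seg 2: left by d3 = 7/2 → (277/10, 0)
  seg 3: down by d12 = 173/2 → (277/10, -173/2)
  seg 4: left by d10 = 251/5 → (-45/2, -173/2)
  seg 5: down by d6 = 14 → (-45/2, -201/2)
  seg 6: right by d2 = 7 → (-31/2, -201/2)
  seg 7: right by d5 = 20 → (9/2, -201/2)
  seg 8: down by d6 = 14 → (9/2, -229/2)
  seg 9: left by d9 = 156/5 → (-267/10, -229/2)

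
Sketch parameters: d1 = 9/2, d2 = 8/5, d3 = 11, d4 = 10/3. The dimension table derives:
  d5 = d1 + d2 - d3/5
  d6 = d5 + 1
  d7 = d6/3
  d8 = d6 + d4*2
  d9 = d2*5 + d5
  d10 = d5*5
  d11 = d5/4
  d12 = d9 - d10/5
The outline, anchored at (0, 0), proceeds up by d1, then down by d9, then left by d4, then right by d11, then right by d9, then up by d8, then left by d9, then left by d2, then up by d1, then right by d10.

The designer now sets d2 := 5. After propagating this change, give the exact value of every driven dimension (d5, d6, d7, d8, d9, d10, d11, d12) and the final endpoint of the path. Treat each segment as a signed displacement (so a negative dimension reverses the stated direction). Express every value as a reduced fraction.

d5 = 73/10
d6 = 83/10
d7 = 83/30
d8 = 449/30
d9 = 323/10
d10 = 73/2
d11 = 73/40
d12 = 25
endpoint = (3599/120, -25/3)

Apply edit: d2 := 5
  d5 = d1 + d2 - d3/5 = 73/10
  d6 = d5 + 1 = 83/10
  d7 = d6/3 = 83/30
  d8 = d6 + d4*2 = 449/30
  d9 = d2*5 + d5 = 323/10
  d10 = d5*5 = 73/2
  d11 = d5/4 = 73/40
  d12 = d9 - d10/5 = 25
Walk from origin (0, 0):
  seg 1: up by d1 = 9/2 → (0, 9/2)
  seg 2: down by d9 = 323/10 → (0, -139/5)
  seg 3: left by d4 = 10/3 → (-10/3, -139/5)
  seg 4: right by d11 = 73/40 → (-181/120, -139/5)
  seg 5: right by d9 = 323/10 → (739/24, -139/5)
  seg 6: up by d8 = 449/30 → (739/24, -77/6)
  seg 7: left by d9 = 323/10 → (-181/120, -77/6)
  seg 8: left by d2 = 5 → (-781/120, -77/6)
  seg 9: up by d1 = 9/2 → (-781/120, -25/3)
  seg 10: right by d10 = 73/2 → (3599/120, -25/3)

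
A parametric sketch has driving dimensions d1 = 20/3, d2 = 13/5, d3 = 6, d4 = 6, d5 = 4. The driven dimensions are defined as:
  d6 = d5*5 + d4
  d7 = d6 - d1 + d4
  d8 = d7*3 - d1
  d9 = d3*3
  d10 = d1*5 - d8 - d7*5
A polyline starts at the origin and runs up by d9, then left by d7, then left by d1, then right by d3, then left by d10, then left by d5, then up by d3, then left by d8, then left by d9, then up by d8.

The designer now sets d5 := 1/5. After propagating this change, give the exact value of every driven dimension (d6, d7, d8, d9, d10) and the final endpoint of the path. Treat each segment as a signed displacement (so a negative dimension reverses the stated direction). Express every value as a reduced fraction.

Apply edit: d5 := 1/5
  d6 = d5*5 + d4 = 7
  d7 = d6 - d1 + d4 = 19/3
  d8 = d7*3 - d1 = 37/3
  d9 = d3*3 = 18
  d10 = d1*5 - d8 - d7*5 = -32/3
Walk from origin (0, 0):
  seg 1: up by d9 = 18 → (0, 18)
  seg 2: left by d7 = 19/3 → (-19/3, 18)
  seg 3: left by d1 = 20/3 → (-13, 18)
  seg 4: right by d3 = 6 → (-7, 18)
  seg 5: left by d10 = -32/3 → (11/3, 18)
  seg 6: left by d5 = 1/5 → (52/15, 18)
  seg 7: up by d3 = 6 → (52/15, 24)
  seg 8: left by d8 = 37/3 → (-133/15, 24)
  seg 9: left by d9 = 18 → (-403/15, 24)
  seg 10: up by d8 = 37/3 → (-403/15, 109/3)

d6 = 7
d7 = 19/3
d8 = 37/3
d9 = 18
d10 = -32/3
endpoint = (-403/15, 109/3)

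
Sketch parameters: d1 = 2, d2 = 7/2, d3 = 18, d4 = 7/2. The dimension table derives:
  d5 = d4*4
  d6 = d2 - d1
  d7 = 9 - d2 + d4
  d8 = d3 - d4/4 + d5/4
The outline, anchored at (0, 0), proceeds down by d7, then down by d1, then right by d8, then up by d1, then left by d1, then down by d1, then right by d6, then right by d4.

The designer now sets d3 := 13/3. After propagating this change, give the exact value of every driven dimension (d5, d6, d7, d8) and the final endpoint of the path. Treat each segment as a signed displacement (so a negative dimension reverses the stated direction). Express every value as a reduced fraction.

d5 = 14
d6 = 3/2
d7 = 9
d8 = 167/24
endpoint = (239/24, -11)

Apply edit: d3 := 13/3
  d5 = d4*4 = 14
  d6 = d2 - d1 = 3/2
  d7 = 9 - d2 + d4 = 9
  d8 = d3 - d4/4 + d5/4 = 167/24
Walk from origin (0, 0):
  seg 1: down by d7 = 9 → (0, -9)
  seg 2: down by d1 = 2 → (0, -11)
  seg 3: right by d8 = 167/24 → (167/24, -11)
  seg 4: up by d1 = 2 → (167/24, -9)
  seg 5: left by d1 = 2 → (119/24, -9)
  seg 6: down by d1 = 2 → (119/24, -11)
  seg 7: right by d6 = 3/2 → (155/24, -11)
  seg 8: right by d4 = 7/2 → (239/24, -11)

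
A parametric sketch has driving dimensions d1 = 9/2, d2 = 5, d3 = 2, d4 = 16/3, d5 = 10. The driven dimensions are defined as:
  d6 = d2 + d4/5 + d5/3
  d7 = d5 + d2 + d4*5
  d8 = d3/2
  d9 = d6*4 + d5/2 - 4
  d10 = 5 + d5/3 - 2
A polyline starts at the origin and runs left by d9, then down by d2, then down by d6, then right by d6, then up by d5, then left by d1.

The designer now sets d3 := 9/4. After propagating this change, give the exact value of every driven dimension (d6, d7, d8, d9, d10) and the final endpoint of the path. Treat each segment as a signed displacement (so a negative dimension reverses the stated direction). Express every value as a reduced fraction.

Apply edit: d3 := 9/4
  d6 = d2 + d4/5 + d5/3 = 47/5
  d7 = d5 + d2 + d4*5 = 125/3
  d8 = d3/2 = 9/8
  d9 = d6*4 + d5/2 - 4 = 193/5
  d10 = 5 + d5/3 - 2 = 19/3
Walk from origin (0, 0):
  seg 1: left by d9 = 193/5 → (-193/5, 0)
  seg 2: down by d2 = 5 → (-193/5, -5)
  seg 3: down by d6 = 47/5 → (-193/5, -72/5)
  seg 4: right by d6 = 47/5 → (-146/5, -72/5)
  seg 5: up by d5 = 10 → (-146/5, -22/5)
  seg 6: left by d1 = 9/2 → (-337/10, -22/5)

d6 = 47/5
d7 = 125/3
d8 = 9/8
d9 = 193/5
d10 = 19/3
endpoint = (-337/10, -22/5)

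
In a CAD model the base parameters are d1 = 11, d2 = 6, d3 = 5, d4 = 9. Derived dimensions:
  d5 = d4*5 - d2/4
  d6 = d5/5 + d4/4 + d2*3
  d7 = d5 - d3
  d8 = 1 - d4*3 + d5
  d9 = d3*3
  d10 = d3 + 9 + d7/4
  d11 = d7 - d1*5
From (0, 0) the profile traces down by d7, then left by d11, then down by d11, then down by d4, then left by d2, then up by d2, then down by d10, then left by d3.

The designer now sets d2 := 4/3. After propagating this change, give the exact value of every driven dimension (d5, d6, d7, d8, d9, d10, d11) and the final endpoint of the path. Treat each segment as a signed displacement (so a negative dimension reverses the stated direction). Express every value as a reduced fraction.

Apply edit: d2 := 4/3
  d5 = d4*5 - d2/4 = 134/3
  d6 = d5/5 + d4/4 + d2*3 = 911/60
  d7 = d5 - d3 = 119/3
  d8 = 1 - d4*3 + d5 = 56/3
  d9 = d3*3 = 15
  d10 = d3 + 9 + d7/4 = 287/12
  d11 = d7 - d1*5 = -46/3
Walk from origin (0, 0):
  seg 1: down by d7 = 119/3 → (0, -119/3)
  seg 2: left by d11 = -46/3 → (46/3, -119/3)
  seg 3: down by d11 = -46/3 → (46/3, -73/3)
  seg 4: down by d4 = 9 → (46/3, -100/3)
  seg 5: left by d2 = 4/3 → (14, -100/3)
  seg 6: up by d2 = 4/3 → (14, -32)
  seg 7: down by d10 = 287/12 → (14, -671/12)
  seg 8: left by d3 = 5 → (9, -671/12)

d5 = 134/3
d6 = 911/60
d7 = 119/3
d8 = 56/3
d9 = 15
d10 = 287/12
d11 = -46/3
endpoint = (9, -671/12)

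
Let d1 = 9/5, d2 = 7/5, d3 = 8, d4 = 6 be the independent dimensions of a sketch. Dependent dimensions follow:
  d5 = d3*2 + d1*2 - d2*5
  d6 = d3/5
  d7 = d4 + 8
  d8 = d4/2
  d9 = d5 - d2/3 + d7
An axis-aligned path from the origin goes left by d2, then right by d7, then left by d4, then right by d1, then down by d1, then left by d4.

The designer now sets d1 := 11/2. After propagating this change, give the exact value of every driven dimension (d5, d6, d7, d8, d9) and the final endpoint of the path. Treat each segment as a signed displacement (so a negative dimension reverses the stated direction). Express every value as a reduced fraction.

Apply edit: d1 := 11/2
  d5 = d3*2 + d1*2 - d2*5 = 20
  d6 = d3/5 = 8/5
  d7 = d4 + 8 = 14
  d8 = d4/2 = 3
  d9 = d5 - d2/3 + d7 = 503/15
Walk from origin (0, 0):
  seg 1: left by d2 = 7/5 → (-7/5, 0)
  seg 2: right by d7 = 14 → (63/5, 0)
  seg 3: left by d4 = 6 → (33/5, 0)
  seg 4: right by d1 = 11/2 → (121/10, 0)
  seg 5: down by d1 = 11/2 → (121/10, -11/2)
  seg 6: left by d4 = 6 → (61/10, -11/2)

d5 = 20
d6 = 8/5
d7 = 14
d8 = 3
d9 = 503/15
endpoint = (61/10, -11/2)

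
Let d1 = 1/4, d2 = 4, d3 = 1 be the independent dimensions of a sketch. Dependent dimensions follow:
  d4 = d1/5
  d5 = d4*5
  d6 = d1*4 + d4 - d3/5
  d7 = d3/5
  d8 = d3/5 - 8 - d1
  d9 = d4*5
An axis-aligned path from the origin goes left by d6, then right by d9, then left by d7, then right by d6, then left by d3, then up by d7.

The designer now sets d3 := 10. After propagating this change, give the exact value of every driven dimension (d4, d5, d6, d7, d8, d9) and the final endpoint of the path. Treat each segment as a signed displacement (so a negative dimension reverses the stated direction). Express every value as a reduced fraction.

d4 = 1/20
d5 = 1/4
d6 = -19/20
d7 = 2
d8 = -25/4
d9 = 1/4
endpoint = (-47/4, 2)

Apply edit: d3 := 10
  d4 = d1/5 = 1/20
  d5 = d4*5 = 1/4
  d6 = d1*4 + d4 - d3/5 = -19/20
  d7 = d3/5 = 2
  d8 = d3/5 - 8 - d1 = -25/4
  d9 = d4*5 = 1/4
Walk from origin (0, 0):
  seg 1: left by d6 = -19/20 → (19/20, 0)
  seg 2: right by d9 = 1/4 → (6/5, 0)
  seg 3: left by d7 = 2 → (-4/5, 0)
  seg 4: right by d6 = -19/20 → (-7/4, 0)
  seg 5: left by d3 = 10 → (-47/4, 0)
  seg 6: up by d7 = 2 → (-47/4, 2)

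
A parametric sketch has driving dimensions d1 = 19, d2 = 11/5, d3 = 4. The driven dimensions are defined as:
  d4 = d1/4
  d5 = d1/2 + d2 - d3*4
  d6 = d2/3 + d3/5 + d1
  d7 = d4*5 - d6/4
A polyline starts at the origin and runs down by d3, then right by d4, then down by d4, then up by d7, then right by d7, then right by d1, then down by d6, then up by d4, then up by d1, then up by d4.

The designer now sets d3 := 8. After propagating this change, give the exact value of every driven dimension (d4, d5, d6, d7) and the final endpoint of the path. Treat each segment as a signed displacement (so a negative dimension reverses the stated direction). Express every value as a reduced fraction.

d4 = 19/4
d5 = -203/10
d6 = 64/3
d7 = 221/12
endpoint = (253/6, 77/6)

Apply edit: d3 := 8
  d4 = d1/4 = 19/4
  d5 = d1/2 + d2 - d3*4 = -203/10
  d6 = d2/3 + d3/5 + d1 = 64/3
  d7 = d4*5 - d6/4 = 221/12
Walk from origin (0, 0):
  seg 1: down by d3 = 8 → (0, -8)
  seg 2: right by d4 = 19/4 → (19/4, -8)
  seg 3: down by d4 = 19/4 → (19/4, -51/4)
  seg 4: up by d7 = 221/12 → (19/4, 17/3)
  seg 5: right by d7 = 221/12 → (139/6, 17/3)
  seg 6: right by d1 = 19 → (253/6, 17/3)
  seg 7: down by d6 = 64/3 → (253/6, -47/3)
  seg 8: up by d4 = 19/4 → (253/6, -131/12)
  seg 9: up by d1 = 19 → (253/6, 97/12)
  seg 10: up by d4 = 19/4 → (253/6, 77/6)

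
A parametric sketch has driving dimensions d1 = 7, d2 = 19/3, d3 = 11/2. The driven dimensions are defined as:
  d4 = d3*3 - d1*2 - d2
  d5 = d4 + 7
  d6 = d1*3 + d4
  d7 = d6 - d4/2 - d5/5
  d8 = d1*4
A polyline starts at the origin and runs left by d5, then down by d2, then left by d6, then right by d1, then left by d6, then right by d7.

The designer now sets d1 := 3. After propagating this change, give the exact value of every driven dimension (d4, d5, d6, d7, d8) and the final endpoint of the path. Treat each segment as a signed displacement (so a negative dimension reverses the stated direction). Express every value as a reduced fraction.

Apply edit: d1 := 3
  d4 = d3*3 - d1*2 - d2 = 25/6
  d5 = d4 + 7 = 67/6
  d6 = d1*3 + d4 = 79/6
  d7 = d6 - d4/2 - d5/5 = 177/20
  d8 = d1*4 = 12
Walk from origin (0, 0):
  seg 1: left by d5 = 67/6 → (-67/6, 0)
  seg 2: down by d2 = 19/3 → (-67/6, -19/3)
  seg 3: left by d6 = 79/6 → (-73/3, -19/3)
  seg 4: right by d1 = 3 → (-64/3, -19/3)
  seg 5: left by d6 = 79/6 → (-69/2, -19/3)
  seg 6: right by d7 = 177/20 → (-513/20, -19/3)

d4 = 25/6
d5 = 67/6
d6 = 79/6
d7 = 177/20
d8 = 12
endpoint = (-513/20, -19/3)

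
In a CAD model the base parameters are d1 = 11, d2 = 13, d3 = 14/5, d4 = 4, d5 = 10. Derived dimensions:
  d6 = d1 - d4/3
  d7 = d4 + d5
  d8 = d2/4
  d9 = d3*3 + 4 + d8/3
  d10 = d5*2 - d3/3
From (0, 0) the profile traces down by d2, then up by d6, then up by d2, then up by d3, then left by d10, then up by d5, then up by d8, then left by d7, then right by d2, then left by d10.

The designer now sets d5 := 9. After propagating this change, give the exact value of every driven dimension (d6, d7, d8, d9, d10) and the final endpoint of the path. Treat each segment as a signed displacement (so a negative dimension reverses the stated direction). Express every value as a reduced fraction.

d6 = 29/3
d7 = 13
d8 = 13/4
d9 = 809/60
d10 = 256/15
endpoint = (-512/15, 1483/60)

Apply edit: d5 := 9
  d6 = d1 - d4/3 = 29/3
  d7 = d4 + d5 = 13
  d8 = d2/4 = 13/4
  d9 = d3*3 + 4 + d8/3 = 809/60
  d10 = d5*2 - d3/3 = 256/15
Walk from origin (0, 0):
  seg 1: down by d2 = 13 → (0, -13)
  seg 2: up by d6 = 29/3 → (0, -10/3)
  seg 3: up by d2 = 13 → (0, 29/3)
  seg 4: up by d3 = 14/5 → (0, 187/15)
  seg 5: left by d10 = 256/15 → (-256/15, 187/15)
  seg 6: up by d5 = 9 → (-256/15, 322/15)
  seg 7: up by d8 = 13/4 → (-256/15, 1483/60)
  seg 8: left by d7 = 13 → (-451/15, 1483/60)
  seg 9: right by d2 = 13 → (-256/15, 1483/60)
  seg 10: left by d10 = 256/15 → (-512/15, 1483/60)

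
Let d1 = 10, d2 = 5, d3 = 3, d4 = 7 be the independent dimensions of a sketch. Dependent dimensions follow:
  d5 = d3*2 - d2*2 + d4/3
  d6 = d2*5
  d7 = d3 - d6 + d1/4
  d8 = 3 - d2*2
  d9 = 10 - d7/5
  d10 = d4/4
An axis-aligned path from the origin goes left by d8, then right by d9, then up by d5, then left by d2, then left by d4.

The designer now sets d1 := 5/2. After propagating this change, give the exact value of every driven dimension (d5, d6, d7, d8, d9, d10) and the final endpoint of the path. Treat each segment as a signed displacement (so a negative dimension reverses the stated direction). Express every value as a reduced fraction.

d5 = -5/3
d6 = 25
d7 = -171/8
d8 = -7
d9 = 571/40
d10 = 7/4
endpoint = (371/40, -5/3)

Apply edit: d1 := 5/2
  d5 = d3*2 - d2*2 + d4/3 = -5/3
  d6 = d2*5 = 25
  d7 = d3 - d6 + d1/4 = -171/8
  d8 = 3 - d2*2 = -7
  d9 = 10 - d7/5 = 571/40
  d10 = d4/4 = 7/4
Walk from origin (0, 0):
  seg 1: left by d8 = -7 → (7, 0)
  seg 2: right by d9 = 571/40 → (851/40, 0)
  seg 3: up by d5 = -5/3 → (851/40, -5/3)
  seg 4: left by d2 = 5 → (651/40, -5/3)
  seg 5: left by d4 = 7 → (371/40, -5/3)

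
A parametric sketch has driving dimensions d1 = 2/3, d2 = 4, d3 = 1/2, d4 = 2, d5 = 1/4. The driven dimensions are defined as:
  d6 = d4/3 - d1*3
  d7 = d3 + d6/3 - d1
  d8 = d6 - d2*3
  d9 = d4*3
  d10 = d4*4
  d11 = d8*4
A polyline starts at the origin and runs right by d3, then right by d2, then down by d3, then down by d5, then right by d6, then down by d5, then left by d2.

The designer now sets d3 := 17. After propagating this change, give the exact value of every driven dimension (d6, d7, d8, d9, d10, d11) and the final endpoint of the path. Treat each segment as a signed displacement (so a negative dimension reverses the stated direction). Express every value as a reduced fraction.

d6 = -4/3
d7 = 143/9
d8 = -40/3
d9 = 6
d10 = 8
d11 = -160/3
endpoint = (47/3, -35/2)

Apply edit: d3 := 17
  d6 = d4/3 - d1*3 = -4/3
  d7 = d3 + d6/3 - d1 = 143/9
  d8 = d6 - d2*3 = -40/3
  d9 = d4*3 = 6
  d10 = d4*4 = 8
  d11 = d8*4 = -160/3
Walk from origin (0, 0):
  seg 1: right by d3 = 17 → (17, 0)
  seg 2: right by d2 = 4 → (21, 0)
  seg 3: down by d3 = 17 → (21, -17)
  seg 4: down by d5 = 1/4 → (21, -69/4)
  seg 5: right by d6 = -4/3 → (59/3, -69/4)
  seg 6: down by d5 = 1/4 → (59/3, -35/2)
  seg 7: left by d2 = 4 → (47/3, -35/2)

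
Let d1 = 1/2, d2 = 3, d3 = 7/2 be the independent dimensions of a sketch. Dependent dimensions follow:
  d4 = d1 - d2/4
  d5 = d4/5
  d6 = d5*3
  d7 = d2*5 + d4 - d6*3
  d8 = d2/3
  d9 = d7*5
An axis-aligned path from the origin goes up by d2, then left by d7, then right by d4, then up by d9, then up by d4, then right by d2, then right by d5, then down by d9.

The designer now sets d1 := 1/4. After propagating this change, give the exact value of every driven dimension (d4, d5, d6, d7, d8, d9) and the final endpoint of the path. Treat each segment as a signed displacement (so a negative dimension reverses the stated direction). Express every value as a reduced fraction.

d4 = -1/2
d5 = -1/10
d6 = -3/10
d7 = 77/5
d8 = 1
d9 = 77
endpoint = (-13, 5/2)

Apply edit: d1 := 1/4
  d4 = d1 - d2/4 = -1/2
  d5 = d4/5 = -1/10
  d6 = d5*3 = -3/10
  d7 = d2*5 + d4 - d6*3 = 77/5
  d8 = d2/3 = 1
  d9 = d7*5 = 77
Walk from origin (0, 0):
  seg 1: up by d2 = 3 → (0, 3)
  seg 2: left by d7 = 77/5 → (-77/5, 3)
  seg 3: right by d4 = -1/2 → (-159/10, 3)
  seg 4: up by d9 = 77 → (-159/10, 80)
  seg 5: up by d4 = -1/2 → (-159/10, 159/2)
  seg 6: right by d2 = 3 → (-129/10, 159/2)
  seg 7: right by d5 = -1/10 → (-13, 159/2)
  seg 8: down by d9 = 77 → (-13, 5/2)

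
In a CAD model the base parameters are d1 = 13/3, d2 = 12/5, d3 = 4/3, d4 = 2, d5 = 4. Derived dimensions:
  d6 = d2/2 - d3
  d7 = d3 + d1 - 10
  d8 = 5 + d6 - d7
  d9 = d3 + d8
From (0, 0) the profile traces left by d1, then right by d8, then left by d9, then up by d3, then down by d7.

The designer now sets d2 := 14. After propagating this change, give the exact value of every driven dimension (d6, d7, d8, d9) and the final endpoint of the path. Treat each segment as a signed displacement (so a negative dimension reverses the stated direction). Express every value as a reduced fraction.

d6 = 17/3
d7 = -13/3
d8 = 15
d9 = 49/3
endpoint = (-17/3, 17/3)

Apply edit: d2 := 14
  d6 = d2/2 - d3 = 17/3
  d7 = d3 + d1 - 10 = -13/3
  d8 = 5 + d6 - d7 = 15
  d9 = d3 + d8 = 49/3
Walk from origin (0, 0):
  seg 1: left by d1 = 13/3 → (-13/3, 0)
  seg 2: right by d8 = 15 → (32/3, 0)
  seg 3: left by d9 = 49/3 → (-17/3, 0)
  seg 4: up by d3 = 4/3 → (-17/3, 4/3)
  seg 5: down by d7 = -13/3 → (-17/3, 17/3)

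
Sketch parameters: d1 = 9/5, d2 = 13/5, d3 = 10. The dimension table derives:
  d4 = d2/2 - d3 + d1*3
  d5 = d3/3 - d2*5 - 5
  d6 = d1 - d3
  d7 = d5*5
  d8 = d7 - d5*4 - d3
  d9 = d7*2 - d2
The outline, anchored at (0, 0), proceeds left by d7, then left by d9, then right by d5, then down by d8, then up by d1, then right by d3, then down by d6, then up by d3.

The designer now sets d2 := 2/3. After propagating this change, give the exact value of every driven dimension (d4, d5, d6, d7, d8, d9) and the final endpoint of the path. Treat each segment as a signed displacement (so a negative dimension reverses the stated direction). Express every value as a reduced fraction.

Apply edit: d2 := 2/3
  d4 = d2/2 - d3 + d1*3 = -64/15
  d5 = d3/3 - d2*5 - 5 = -5
  d6 = d1 - d3 = -41/5
  d7 = d5*5 = -25
  d8 = d7 - d5*4 - d3 = -15
  d9 = d7*2 - d2 = -152/3
Walk from origin (0, 0):
  seg 1: left by d7 = -25 → (25, 0)
  seg 2: left by d9 = -152/3 → (227/3, 0)
  seg 3: right by d5 = -5 → (212/3, 0)
  seg 4: down by d8 = -15 → (212/3, 15)
  seg 5: up by d1 = 9/5 → (212/3, 84/5)
  seg 6: right by d3 = 10 → (242/3, 84/5)
  seg 7: down by d6 = -41/5 → (242/3, 25)
  seg 8: up by d3 = 10 → (242/3, 35)

d4 = -64/15
d5 = -5
d6 = -41/5
d7 = -25
d8 = -15
d9 = -152/3
endpoint = (242/3, 35)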